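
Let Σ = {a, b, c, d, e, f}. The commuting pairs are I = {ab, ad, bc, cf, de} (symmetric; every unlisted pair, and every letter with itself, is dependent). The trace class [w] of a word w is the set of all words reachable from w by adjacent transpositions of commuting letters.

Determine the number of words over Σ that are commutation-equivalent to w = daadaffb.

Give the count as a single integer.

10

#0=d has no predecessor
#1=a has no predecessor
#2=a depends on [1:a]
#3=d depends on [0:d]
#4=a depends on [2:a]
#5=f depends on [3:d, 4:a]
#6=f depends on [5:f]
#7=b depends on [6:f]
sources: [0:d, 1:a]
N(rest) = Σ N(rest − s) over sources s of rest; N(one piece) = 1:
  size 1 → [7]=1
  size 2 → [6,7]=1
  size 3 → [5,6,7]=1
  size 4 → [3,5,6,7]=1  [4,5,6,7]=1
  size 5 → [0,3,5,6,7]=1  [2,4,5,6,7]=1  [3,4,5,6,7]=2
  size 6 → [0,3,4,5,6,7]=3  [1,2,4,5,6,7]=1  [2,3,4,5,6,7]=3
  first=0(d) contributes 4
  first=1(a) contributes 6
|[w]| = 10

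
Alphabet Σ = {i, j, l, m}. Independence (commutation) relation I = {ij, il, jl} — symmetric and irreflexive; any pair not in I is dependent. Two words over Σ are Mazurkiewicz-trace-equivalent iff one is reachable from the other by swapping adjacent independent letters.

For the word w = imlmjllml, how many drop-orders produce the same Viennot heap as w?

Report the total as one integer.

#0=i has no predecessor
#1=m depends on [0:i]
#2=l depends on [1:m]
#3=m depends on [2:l]
#4=j depends on [3:m]
#5=l depends on [3:m]
#6=l depends on [5:l]
#7=m depends on [4:j, 6:l]
#8=l depends on [7:m]
sources: [0:i]
N(rest) = Σ N(rest − s) over sources s of rest; N(one piece) = 1:
  size 1 → [8]=1
  size 2 → [7,8]=1
  size 3 → [4,7,8]=1  [6,7,8]=1
  size 4 → [4,6,7,8]=2  [5,6,7,8]=1
  size 5 → [4,5,6,7,8]=3
  size 6 → [3,4,5,6,7,8]=3
  size 7 → [2,3,4,5,6,7,8]=3
  first=0(i) contributes 3

3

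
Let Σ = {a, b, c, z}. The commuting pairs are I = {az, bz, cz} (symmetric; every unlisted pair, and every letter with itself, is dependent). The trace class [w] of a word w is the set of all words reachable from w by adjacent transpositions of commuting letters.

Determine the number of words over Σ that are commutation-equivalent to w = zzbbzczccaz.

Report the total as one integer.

462

0(z) covers ∅
1(z) covers 0:z
2(b) covers ∅
3(b) covers 2:b
4(z) covers 1:z
5(c) covers 3:b
6(z) covers 4:z
7(c) covers 5:c
8(c) covers 7:c
9(a) covers 8:c
10(z) covers 6:z
floor of heap: 0:z, 2:b
completions by unplaced set U, small U first (add the entries for U minus each lowest piece of U):
  |U|=1: {9}:1  {10}:1
  |U|=2: {6,10}:1  {8,9}:1  {9,10}:2
  |U|=3: {4,6,10}:1  {6,9,10}:3  {7,8,9}:1  {8,9,10}:3
  |U|=4: {1,4,6,10}:1  {4,6,9,10}:4  {5,7,8,9}:1  {6,8,9,10}:6  {7,8,9,10}:4
  |U|=5: {0,1,4,6,10}:1  {1,4,6,9,10}:5  {3,5,7,8,9}:1  {4,6,8,9,10}:10  {5,7,8,9,10}:5  {6,7,8,9,10}:10
  |U|=6: {0,1,4,6,9,10}:6  {1,4,6,8,9,10}:15  {2,3,5,7,8,9}:1  {3,5,7,8,9,10}:6  {4,6,7,8,9,10}:20  {5,6,7,8,9,10}:15
  |U|=7: {0,1,4,6,8,9,10}:21  {1,4,6,7,8,9,10}:35  {2,3,5,7,8,9,10}:7  {3,5,6,7,8,9,10}:21  {4,5,6,7,8,9,10}:35
  |U|=8: {0,1,4,6,7,8,9,10}:56  {1,4,5,6,7,8,9,10}:70  {2,3,5,6,7,8,9,10}:28  {3,4,5,6,7,8,9,10}:56
  |U|=9: {0,1,4,5,6,7,8,9,10}:126  {1,3,4,5,6,7,8,9,10}:126  {2,3,4,5,6,7,8,9,10}:84
  start at 0(z): 210
  start at 2(b): 252
sum over floor = 462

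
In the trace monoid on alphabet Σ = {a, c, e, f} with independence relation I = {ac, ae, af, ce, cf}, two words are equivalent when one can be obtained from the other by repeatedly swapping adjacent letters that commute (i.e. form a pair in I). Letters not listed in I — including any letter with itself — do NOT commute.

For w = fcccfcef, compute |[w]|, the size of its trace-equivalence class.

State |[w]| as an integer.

70

piece 0:f — minimal
piece 1:c — minimal
piece 2:c rests on {1:c}
piece 3:c rests on {2:c}
piece 4:f rests on {0:f}
piece 5:c rests on {3:c}
piece 6:e rests on {4:f}
piece 7:f rests on {6:e}
minimal pieces: {0:f, 1:c}
ways to finish when only these pieces remain (= sum over removing one remaining piece with nothing left below it):
  1 left: {5}→1  {7}→1
  2 left: {3,5}→1  {5,7}→2  {6,7}→1
  3 left: {2,3,5}→1  {3,5,7}→3  {4,6,7}→1  {5,6,7}→3
  4 left: {0,4,6,7}→1  {1,2,3,5}→1  {2,3,5,7}→4  {3,5,6,7}→6  {4,5,6,7}→4
  5 left: {0,4,5,6,7}→5  {1,2,3,5,7}→5  {2,3,5,6,7}→10  {3,4,5,6,7}→10
  6 left: {0,3,4,5,6,7}→15  {1,2,3,5,6,7}→15  {2,3,4,5,6,7}→20
  placing 0:f first → 35 extensions
  placing 1:c first → 35 extensions
total linear extensions = 70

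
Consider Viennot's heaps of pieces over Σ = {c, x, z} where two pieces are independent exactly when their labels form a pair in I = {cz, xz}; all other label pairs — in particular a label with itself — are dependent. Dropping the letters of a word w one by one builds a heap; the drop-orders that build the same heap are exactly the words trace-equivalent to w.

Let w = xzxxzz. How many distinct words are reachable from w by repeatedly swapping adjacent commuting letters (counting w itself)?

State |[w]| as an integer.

drop 0:x onto floor
drop 1:z onto floor
drop 2:x onto {0:x}
drop 3:x onto {2:x}
drop 4:z onto {1:z}
drop 5:z onto {4:z}
ground layer = {0:x, 1:z}
drop-orders for the pieces not yet dropped (sum over which currently-grounded one goes next):
  1 to go: {3} 1  {5} 1
  2 to go: {2,3} 1  {3,5} 2  {4,5} 1
  3 to go: {0,2,3} 1  {1,4,5} 1  {2,3,5} 3  {3,4,5} 3
  4 to go: {0,2,3,5} 4  {1,3,4,5} 4  {2,3,4,5} 6
  if 0:x drops first: 10 orders
  if 1:z drops first: 10 orders
heap linearizations: 20

20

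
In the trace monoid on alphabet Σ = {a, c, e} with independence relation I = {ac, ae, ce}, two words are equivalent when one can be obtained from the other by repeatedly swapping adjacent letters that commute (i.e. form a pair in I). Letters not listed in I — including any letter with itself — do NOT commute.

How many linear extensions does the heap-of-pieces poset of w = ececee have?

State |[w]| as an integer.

15

drop 0:e onto floor
drop 1:c onto floor
drop 2:e onto {0:e}
drop 3:c onto {1:c}
drop 4:e onto {2:e}
drop 5:e onto {4:e}
ground layer = {0:e, 1:c}
drop-orders for the pieces not yet dropped (sum over which currently-grounded one goes next):
  1 to go: {3} 1  {5} 1
  2 to go: {1,3} 1  {3,5} 2  {4,5} 1
  3 to go: {1,3,5} 3  {2,4,5} 1  {3,4,5} 3
  4 to go: {0,2,4,5} 1  {1,3,4,5} 6  {2,3,4,5} 4
  if 0:e drops first: 10 orders
  if 1:c drops first: 5 orders
heap linearizations: 15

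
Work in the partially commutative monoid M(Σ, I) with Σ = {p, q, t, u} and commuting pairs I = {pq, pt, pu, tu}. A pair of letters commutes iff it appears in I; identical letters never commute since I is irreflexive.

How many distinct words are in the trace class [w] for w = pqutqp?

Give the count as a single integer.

0(p) covers ∅
1(q) covers ∅
2(u) covers 1:q
3(t) covers 1:q
4(q) covers 2:u, 3:t
5(p) covers 0:p
floor of heap: 0:p, 1:q
completions by unplaced set U, small U first (add the entries for U minus each lowest piece of U):
  |U|=1: {4}:1  {5}:1
  |U|=2: {0,5}:1  {2,4}:1  {3,4}:1  {4,5}:2
  |U|=3: {0,4,5}:3  {2,3,4}:2  {2,4,5}:3  {3,4,5}:3
  |U|=4: {0,2,4,5}:6  {0,3,4,5}:6  {1,2,3,4}:2  {2,3,4,5}:8
  start at 0(p): 10
  start at 1(q): 20
sum over floor = 30

30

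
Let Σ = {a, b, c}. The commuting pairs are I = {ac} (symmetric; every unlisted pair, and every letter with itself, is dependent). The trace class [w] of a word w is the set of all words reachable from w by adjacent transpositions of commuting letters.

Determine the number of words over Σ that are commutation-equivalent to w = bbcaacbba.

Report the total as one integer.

6

piece 0:b — minimal
piece 1:b rests on {0:b}
piece 2:c rests on {1:b}
piece 3:a rests on {1:b}
piece 4:a rests on {3:a}
piece 5:c rests on {2:c}
piece 6:b rests on {4:a, 5:c}
piece 7:b rests on {6:b}
piece 8:a rests on {7:b}
minimal pieces: {0:b}
ways to finish when only these pieces remain (= sum over removing one remaining piece with nothing left below it):
  1 left: {8}→1
  2 left: {7,8}→1
  3 left: {6,7,8}→1
  4 left: {4,6,7,8}→1  {5,6,7,8}→1
  5 left: {2,5,6,7,8}→1  {3,4,6,7,8}→1  {4,5,6,7,8}→2
  6 left: {2,4,5,6,7,8}→3  {3,4,5,6,7,8}→3
  7 left: {2,3,4,5,6,7,8}→6
  placing 0:b first → 6 extensions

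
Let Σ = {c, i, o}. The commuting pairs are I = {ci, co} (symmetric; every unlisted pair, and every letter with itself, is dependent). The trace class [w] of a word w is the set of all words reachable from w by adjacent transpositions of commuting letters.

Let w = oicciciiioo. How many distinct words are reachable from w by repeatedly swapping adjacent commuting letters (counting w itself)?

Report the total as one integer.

165

#0=o has no predecessor
#1=i depends on [0:o]
#2=c has no predecessor
#3=c depends on [2:c]
#4=i depends on [1:i]
#5=c depends on [3:c]
#6=i depends on [4:i]
#7=i depends on [6:i]
#8=i depends on [7:i]
#9=o depends on [8:i]
#10=o depends on [9:o]
sources: [0:o, 2:c]
N(rest) = Σ N(rest − s) over sources s of rest; N(one piece) = 1:
  size 1 → [5]=1  [10]=1
  size 2 → [3,5]=1  [5,10]=2  [9,10]=1
  size 3 → [2,3,5]=1  [3,5,10]=3  [5,9,10]=3  [8,9,10]=1
  size 4 → [2,3,5,10]=4  [3,5,9,10]=6  [5,8,9,10]=4  [7,8,9,10]=1
  size 5 → [2,3,5,9,10]=10  [3,5,8,9,10]=10  [5,7,8,9,10]=5  [6,7,8,9,10]=1
  size 6 → [2,3,5,8,9,10]=20  [3,5,7,8,9,10]=15  [4,6,7,8,9,10]=1  [5,6,7,8,9,10]=6
  size 7 → [1,4,6,7,8,9,10]=1  [2,3,5,7,8,9,10]=35  [3,5,6,7,8,9,10]=21  [4,5,6,7,8,9,10]=7
  size 8 → [0,1,4,6,7,8,9,10]=1  [1,4,5,6,7,8,9,10]=8  [2,3,5,6,7,8,9,10]=56  [3,4,5,6,7,8,9,10]=28
  size 9 → [0,1,4,5,6,7,8,9,10]=9  [1,3,4,5,6,7,8,9,10]=36  [2,3,4,5,6,7,8,9,10]=84
  first=0(o) contributes 120
  first=2(c) contributes 45
|[w]| = 165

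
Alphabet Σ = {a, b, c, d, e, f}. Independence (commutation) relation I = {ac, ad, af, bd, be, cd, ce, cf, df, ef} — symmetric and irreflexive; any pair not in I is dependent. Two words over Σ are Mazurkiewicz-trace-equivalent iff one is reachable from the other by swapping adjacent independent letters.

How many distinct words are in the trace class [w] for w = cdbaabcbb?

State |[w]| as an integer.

9

#0=c has no predecessor
#1=d has no predecessor
#2=b depends on [0:c]
#3=a depends on [2:b]
#4=a depends on [3:a]
#5=b depends on [4:a]
#6=c depends on [5:b]
#7=b depends on [6:c]
#8=b depends on [7:b]
sources: [0:c, 1:d]
N(rest) = Σ N(rest − s) over sources s of rest; N(one piece) = 1:
  size 1 → [1]=1  [8]=1
  size 2 → [1,8]=2  [7,8]=1
  size 3 → [1,7,8]=3  [6,7,8]=1
  size 4 → [1,6,7,8]=4  [5,6,7,8]=1
  size 5 → [1,5,6,7,8]=5  [4,5,6,7,8]=1
  size 6 → [1,4,5,6,7,8]=6  [3,4,5,6,7,8]=1
  size 7 → [1,3,4,5,6,7,8]=7  [2,3,4,5,6,7,8]=1
  first=0(c) contributes 8
  first=1(d) contributes 1
|[w]| = 9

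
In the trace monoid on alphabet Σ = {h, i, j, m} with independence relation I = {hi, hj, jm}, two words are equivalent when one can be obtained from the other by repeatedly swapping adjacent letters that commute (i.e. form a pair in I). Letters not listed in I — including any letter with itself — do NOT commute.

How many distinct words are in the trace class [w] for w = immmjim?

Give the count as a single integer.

4

drop 0:i onto floor
drop 1:m onto {0:i}
drop 2:m onto {1:m}
drop 3:m onto {2:m}
drop 4:j onto {0:i}
drop 5:i onto {3:m, 4:j}
drop 6:m onto {5:i}
ground layer = {0:i}
drop-orders for the pieces not yet dropped (sum over which currently-grounded one goes next):
  1 to go: {6} 1
  2 to go: {5,6} 1
  3 to go: {3,5,6} 1  {4,5,6} 1
  4 to go: {2,3,5,6} 1  {3,4,5,6} 2
  5 to go: {1,2,3,5,6} 1  {2,3,4,5,6} 3
  if 0:i drops first: 4 orders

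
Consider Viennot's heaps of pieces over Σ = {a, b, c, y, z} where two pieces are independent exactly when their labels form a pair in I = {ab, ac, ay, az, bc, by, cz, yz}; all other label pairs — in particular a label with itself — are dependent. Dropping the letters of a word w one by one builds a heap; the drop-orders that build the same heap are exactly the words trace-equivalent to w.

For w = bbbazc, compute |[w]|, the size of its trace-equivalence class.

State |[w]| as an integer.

0(b) covers ∅
1(b) covers 0:b
2(b) covers 1:b
3(a) covers ∅
4(z) covers 2:b
5(c) covers ∅
floor of heap: 0:b, 3:a, 5:c
completions by unplaced set U, small U first (add the entries for U minus each lowest piece of U):
  |U|=1: {3}:1  {4}:1  {5}:1
  |U|=2: {2,4}:1  {3,4}:2  {3,5}:2  {4,5}:2
  |U|=3: {1,2,4}:1  {2,3,4}:3  {2,4,5}:3  {3,4,5}:6
  |U|=4: {0,1,2,4}:1  {1,2,3,4}:4  {1,2,4,5}:4  {2,3,4,5}:12
  start at 0(b): 20
  start at 3(a): 5
  start at 5(c): 5
sum over floor = 30

30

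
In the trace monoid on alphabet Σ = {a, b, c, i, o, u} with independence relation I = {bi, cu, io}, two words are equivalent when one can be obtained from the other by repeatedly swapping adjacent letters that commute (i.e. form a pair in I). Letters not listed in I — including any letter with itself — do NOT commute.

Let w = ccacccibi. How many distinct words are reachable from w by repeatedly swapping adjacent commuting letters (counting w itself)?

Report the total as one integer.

drop 0:c onto floor
drop 1:c onto {0:c}
drop 2:a onto {1:c}
drop 3:c onto {2:a}
drop 4:c onto {3:c}
drop 5:c onto {4:c}
drop 6:i onto {5:c}
drop 7:b onto {5:c}
drop 8:i onto {6:i}
ground layer = {0:c}
drop-orders for the pieces not yet dropped (sum over which currently-grounded one goes next):
  1 to go: {7} 1  {8} 1
  2 to go: {6,8} 1  {7,8} 2
  3 to go: {6,7,8} 3
  4 to go: {5,6,7,8} 3
  5 to go: {4,5,6,7,8} 3
  6 to go: {3,4,5,6,7,8} 3
  7 to go: {2,3,4,5,6,7,8} 3
  if 0:c drops first: 3 orders

3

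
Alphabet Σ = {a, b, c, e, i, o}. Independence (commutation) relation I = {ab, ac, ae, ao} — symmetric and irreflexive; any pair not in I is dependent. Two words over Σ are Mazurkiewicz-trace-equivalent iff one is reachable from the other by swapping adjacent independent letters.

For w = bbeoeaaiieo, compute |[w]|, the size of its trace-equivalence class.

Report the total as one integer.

piece 0:b — minimal
piece 1:b rests on {0:b}
piece 2:e rests on {1:b}
piece 3:o rests on {2:e}
piece 4:e rests on {3:o}
piece 5:a — minimal
piece 6:a rests on {5:a}
piece 7:i rests on {4:e, 6:a}
piece 8:i rests on {7:i}
piece 9:e rests on {8:i}
piece 10:o rests on {9:e}
minimal pieces: {0:b, 5:a}
ways to finish when only these pieces remain (= sum over removing one remaining piece with nothing left below it):
  1 left: {10}→1
  2 left: {9,10}→1
  3 left: {8,9,10}→1
  4 left: {7,8,9,10}→1
  5 left: {4,7,8,9,10}→1  {6,7,8,9,10}→1
  6 left: {3,4,7,8,9,10}→1  {4,6,7,8,9,10}→2  {5,6,7,8,9,10}→1
  7 left: {2,3,4,7,8,9,10}→1  {3,4,6,7,8,9,10}→3  {4,5,6,7,8,9,10}→3
  8 left: {1,2,3,4,7,8,9,10}→1  {2,3,4,6,7,8,9,10}→4  {3,4,5,6,7,8,9,10}→6
  9 left: {0,1,2,3,4,7,8,9,10}→1  {1,2,3,4,6,7,8,9,10}→5  {2,3,4,5,6,7,8,9,10}→10
  placing 0:b first → 15 extensions
  placing 5:a first → 6 extensions
total linear extensions = 21

21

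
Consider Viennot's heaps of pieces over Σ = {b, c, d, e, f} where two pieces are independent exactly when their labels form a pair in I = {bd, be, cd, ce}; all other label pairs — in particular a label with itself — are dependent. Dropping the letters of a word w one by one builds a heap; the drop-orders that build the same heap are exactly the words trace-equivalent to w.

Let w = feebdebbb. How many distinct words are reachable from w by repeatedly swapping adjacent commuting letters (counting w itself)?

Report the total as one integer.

#0=f has no predecessor
#1=e depends on [0:f]
#2=e depends on [1:e]
#3=b depends on [0:f]
#4=d depends on [2:e]
#5=e depends on [4:d]
#6=b depends on [3:b]
#7=b depends on [6:b]
#8=b depends on [7:b]
sources: [0:f]
N(rest) = Σ N(rest − s) over sources s of rest; N(one piece) = 1:
  size 1 → [5]=1  [8]=1
  size 2 → [4,5]=1  [5,8]=2  [7,8]=1
  size 3 → [2,4,5]=1  [4,5,8]=3  [5,7,8]=3  [6,7,8]=1
  size 4 → [1,2,4,5]=1  [2,4,5,8]=4  [3,6,7,8]=1  [4,5,7,8]=6  [5,6,7,8]=4
  size 5 → [1,2,4,5,8]=5  [2,4,5,7,8]=10  [3,5,6,7,8]=5  [4,5,6,7,8]=10
  size 6 → [1,2,4,5,7,8]=15  [2,4,5,6,7,8]=20  [3,4,5,6,7,8]=15
  size 7 → [1,2,4,5,6,7,8]=35  [2,3,4,5,6,7,8]=35
  first=0(f) contributes 70

70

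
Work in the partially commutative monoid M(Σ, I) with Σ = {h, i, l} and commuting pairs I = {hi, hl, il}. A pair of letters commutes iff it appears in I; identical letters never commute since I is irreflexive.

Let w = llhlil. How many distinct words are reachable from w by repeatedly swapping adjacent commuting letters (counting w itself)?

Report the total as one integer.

30

#0=l has no predecessor
#1=l depends on [0:l]
#2=h has no predecessor
#3=l depends on [1:l]
#4=i has no predecessor
#5=l depends on [3:l]
sources: [0:l, 2:h, 4:i]
N(rest) = Σ N(rest − s) over sources s of rest; N(one piece) = 1:
  size 1 → [2]=1  [4]=1  [5]=1
  size 2 → [2,4]=2  [2,5]=2  [3,5]=1  [4,5]=2
  size 3 → [1,3,5]=1  [2,3,5]=3  [2,4,5]=6  [3,4,5]=3
  size 4 → [0,1,3,5]=1  [1,2,3,5]=4  [1,3,4,5]=4  [2,3,4,5]=12
  first=0(l) contributes 20
  first=2(h) contributes 5
  first=4(i) contributes 5
|[w]| = 30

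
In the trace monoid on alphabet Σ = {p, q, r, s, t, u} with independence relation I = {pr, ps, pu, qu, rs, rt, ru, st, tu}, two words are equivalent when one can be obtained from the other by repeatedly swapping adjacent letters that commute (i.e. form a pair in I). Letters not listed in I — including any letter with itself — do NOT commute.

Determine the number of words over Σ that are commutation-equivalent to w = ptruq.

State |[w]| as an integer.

drop 0:p onto floor
drop 1:t onto {0:p}
drop 2:r onto floor
drop 3:u onto floor
drop 4:q onto {1:t, 2:r}
ground layer = {0:p, 2:r, 3:u}
drop-orders for the pieces not yet dropped (sum over which currently-grounded one goes next):
  1 to go: {3} 1  {4} 1
  2 to go: {1,4} 1  {2,4} 1  {3,4} 2
  3 to go: {0,1,4} 1  {1,2,4} 2  {1,3,4} 3  {2,3,4} 3
  if 0:p drops first: 8 orders
  if 2:r drops first: 4 orders
  if 3:u drops first: 3 orders
heap linearizations: 15

15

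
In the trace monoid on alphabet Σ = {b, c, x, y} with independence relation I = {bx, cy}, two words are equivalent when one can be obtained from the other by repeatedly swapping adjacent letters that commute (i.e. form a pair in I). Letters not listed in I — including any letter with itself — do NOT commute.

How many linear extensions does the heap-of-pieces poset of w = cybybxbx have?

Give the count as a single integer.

12

#0=c has no predecessor
#1=y has no predecessor
#2=b depends on [0:c, 1:y]
#3=y depends on [2:b]
#4=b depends on [3:y]
#5=x depends on [3:y]
#6=b depends on [4:b]
#7=x depends on [5:x]
sources: [0:c, 1:y]
N(rest) = Σ N(rest − s) over sources s of rest; N(one piece) = 1:
  size 1 → [6]=1  [7]=1
  size 2 → [4,6]=1  [5,7]=1  [6,7]=2
  size 3 → [4,6,7]=3  [5,6,7]=3
  size 4 → [4,5,6,7]=6
  size 5 → [3,4,5,6,7]=6
  size 6 → [2,3,4,5,6,7]=6
  first=0(c) contributes 6
  first=1(y) contributes 6
|[w]| = 12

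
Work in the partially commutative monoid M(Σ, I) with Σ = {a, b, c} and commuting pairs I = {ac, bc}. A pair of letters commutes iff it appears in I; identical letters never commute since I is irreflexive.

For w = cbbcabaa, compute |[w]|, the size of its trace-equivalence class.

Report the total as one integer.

28

drop 0:c onto floor
drop 1:b onto floor
drop 2:b onto {1:b}
drop 3:c onto {0:c}
drop 4:a onto {2:b}
drop 5:b onto {4:a}
drop 6:a onto {5:b}
drop 7:a onto {6:a}
ground layer = {0:c, 1:b}
drop-orders for the pieces not yet dropped (sum over which currently-grounded one goes next):
  1 to go: {3} 1  {7} 1
  2 to go: {0,3} 1  {3,7} 2  {6,7} 1
  3 to go: {0,3,7} 3  {3,6,7} 3  {5,6,7} 1
  4 to go: {0,3,6,7} 6  {3,5,6,7} 4  {4,5,6,7} 1
  5 to go: {0,3,5,6,7} 10  {2,4,5,6,7} 1  {3,4,5,6,7} 5
  6 to go: {0,3,4,5,6,7} 15  {1,2,4,5,6,7} 1  {2,3,4,5,6,7} 6
  if 0:c drops first: 7 orders
  if 1:b drops first: 21 orders
heap linearizations: 28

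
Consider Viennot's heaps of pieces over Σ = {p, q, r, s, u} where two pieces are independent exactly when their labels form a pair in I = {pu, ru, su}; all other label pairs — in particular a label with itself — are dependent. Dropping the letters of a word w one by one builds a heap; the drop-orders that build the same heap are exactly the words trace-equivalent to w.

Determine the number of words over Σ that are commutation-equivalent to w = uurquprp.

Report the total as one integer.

12

drop 0:u onto floor
drop 1:u onto {0:u}
drop 2:r onto floor
drop 3:q onto {1:u, 2:r}
drop 4:u onto {3:q}
drop 5:p onto {3:q}
drop 6:r onto {5:p}
drop 7:p onto {6:r}
ground layer = {0:u, 2:r}
drop-orders for the pieces not yet dropped (sum over which currently-grounded one goes next):
  1 to go: {4} 1  {7} 1
  2 to go: {4,7} 2  {6,7} 1
  3 to go: {4,6,7} 3  {5,6,7} 1
  4 to go: {4,5,6,7} 4
  5 to go: {3,4,5,6,7} 4
  6 to go: {1,3,4,5,6,7} 4  {2,3,4,5,6,7} 4
  if 0:u drops first: 8 orders
  if 2:r drops first: 4 orders
heap linearizations: 12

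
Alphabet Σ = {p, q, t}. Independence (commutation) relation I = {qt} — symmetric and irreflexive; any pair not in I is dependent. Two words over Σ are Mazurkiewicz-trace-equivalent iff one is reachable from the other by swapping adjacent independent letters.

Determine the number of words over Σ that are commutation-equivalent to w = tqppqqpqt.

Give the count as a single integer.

4

0(t) covers ∅
1(q) covers ∅
2(p) covers 0:t, 1:q
3(p) covers 2:p
4(q) covers 3:p
5(q) covers 4:q
6(p) covers 5:q
7(q) covers 6:p
8(t) covers 6:p
floor of heap: 0:t, 1:q
completions by unplaced set U, small U first (add the entries for U minus each lowest piece of U):
  |U|=1: {7}:1  {8}:1
  |U|=2: {7,8}:2
  |U|=3: {6,7,8}:2
  |U|=4: {5,6,7,8}:2
  |U|=5: {4,5,6,7,8}:2
  |U|=6: {3,4,5,6,7,8}:2
  |U|=7: {2,3,4,5,6,7,8}:2
  start at 0(t): 2
  start at 1(q): 2
sum over floor = 4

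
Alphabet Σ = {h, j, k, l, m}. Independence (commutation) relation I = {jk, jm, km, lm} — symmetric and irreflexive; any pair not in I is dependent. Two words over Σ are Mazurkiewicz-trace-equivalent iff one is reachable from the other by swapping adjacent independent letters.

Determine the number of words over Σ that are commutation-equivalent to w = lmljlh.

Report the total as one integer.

0(l) covers ∅
1(m) covers ∅
2(l) covers 0:l
3(j) covers 2:l
4(l) covers 3:j
5(h) covers 1:m, 4:l
floor of heap: 0:l, 1:m
completions by unplaced set U, small U first (add the entries for U minus each lowest piece of U):
  |U|=1: {5}:1
  |U|=2: {1,5}:1  {4,5}:1
  |U|=3: {1,4,5}:2  {3,4,5}:1
  |U|=4: {1,3,4,5}:3  {2,3,4,5}:1
  start at 0(l): 4
  start at 1(m): 1
sum over floor = 5

5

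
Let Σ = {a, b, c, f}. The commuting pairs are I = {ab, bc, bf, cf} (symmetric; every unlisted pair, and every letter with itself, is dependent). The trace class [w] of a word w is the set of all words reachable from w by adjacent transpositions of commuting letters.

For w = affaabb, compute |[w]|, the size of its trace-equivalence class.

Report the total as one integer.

21

0(a) covers ∅
1(f) covers 0:a
2(f) covers 1:f
3(a) covers 2:f
4(a) covers 3:a
5(b) covers ∅
6(b) covers 5:b
floor of heap: 0:a, 5:b
completions by unplaced set U, small U first (add the entries for U minus each lowest piece of U):
  |U|=1: {4}:1  {6}:1
  |U|=2: {3,4}:1  {4,6}:2  {5,6}:1
  |U|=3: {2,3,4}:1  {3,4,6}:3  {4,5,6}:3
  |U|=4: {1,2,3,4}:1  {2,3,4,6}:4  {3,4,5,6}:6
  |U|=5: {0,1,2,3,4}:1  {1,2,3,4,6}:5  {2,3,4,5,6}:10
  start at 0(a): 15
  start at 5(b): 6
sum over floor = 21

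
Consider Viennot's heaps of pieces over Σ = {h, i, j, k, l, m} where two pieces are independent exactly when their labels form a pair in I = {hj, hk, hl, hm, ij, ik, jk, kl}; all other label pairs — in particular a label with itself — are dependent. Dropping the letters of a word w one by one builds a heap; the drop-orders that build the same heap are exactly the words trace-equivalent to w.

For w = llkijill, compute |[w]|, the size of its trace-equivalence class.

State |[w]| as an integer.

24

drop 0:l onto floor
drop 1:l onto {0:l}
drop 2:k onto floor
drop 3:i onto {1:l}
drop 4:j onto {1:l}
drop 5:i onto {3:i}
drop 6:l onto {4:j, 5:i}
drop 7:l onto {6:l}
ground layer = {0:l, 2:k}
drop-orders for the pieces not yet dropped (sum over which currently-grounded one goes next):
  1 to go: {2} 1  {7} 1
  2 to go: {2,7} 2  {6,7} 1
  3 to go: {2,6,7} 3  {4,6,7} 1  {5,6,7} 1
  4 to go: {2,4,6,7} 4  {2,5,6,7} 4  {3,5,6,7} 1  {4,5,6,7} 2
  5 to go: {2,3,5,6,7} 5  {2,4,5,6,7} 10  {3,4,5,6,7} 3
  6 to go: {1,3,4,5,6,7} 3  {2,3,4,5,6,7} 18
  if 0:l drops first: 21 orders
  if 2:k drops first: 3 orders
heap linearizations: 24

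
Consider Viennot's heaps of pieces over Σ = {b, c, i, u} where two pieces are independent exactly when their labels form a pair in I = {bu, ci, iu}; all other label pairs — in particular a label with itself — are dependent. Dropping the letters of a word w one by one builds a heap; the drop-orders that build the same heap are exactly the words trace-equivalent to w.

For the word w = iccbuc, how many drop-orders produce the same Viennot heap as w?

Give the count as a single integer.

0(i) covers ∅
1(c) covers ∅
2(c) covers 1:c
3(b) covers 0:i, 2:c
4(u) covers 2:c
5(c) covers 3:b, 4:u
floor of heap: 0:i, 1:c
completions by unplaced set U, small U first (add the entries for U minus each lowest piece of U):
  |U|=1: {5}:1
  |U|=2: {3,5}:1  {4,5}:1
  |U|=3: {0,3,5}:1  {3,4,5}:2
  |U|=4: {0,3,4,5}:3  {2,3,4,5}:2
  start at 0(i): 2
  start at 1(c): 5
sum over floor = 7

7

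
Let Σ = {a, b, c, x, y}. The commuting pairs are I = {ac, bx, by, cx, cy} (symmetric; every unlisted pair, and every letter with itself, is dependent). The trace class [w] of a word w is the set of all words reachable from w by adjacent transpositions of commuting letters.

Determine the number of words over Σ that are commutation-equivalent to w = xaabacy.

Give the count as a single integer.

drop 0:x onto floor
drop 1:a onto {0:x}
drop 2:a onto {1:a}
drop 3:b onto {2:a}
drop 4:a onto {3:b}
drop 5:c onto {3:b}
drop 6:y onto {4:a}
ground layer = {0:x}
drop-orders for the pieces not yet dropped (sum over which currently-grounded one goes next):
  1 to go: {5} 1  {6} 1
  2 to go: {4,6} 1  {5,6} 2
  3 to go: {4,5,6} 3
  4 to go: {3,4,5,6} 3
  5 to go: {2,3,4,5,6} 3
  if 0:x drops first: 3 orders

3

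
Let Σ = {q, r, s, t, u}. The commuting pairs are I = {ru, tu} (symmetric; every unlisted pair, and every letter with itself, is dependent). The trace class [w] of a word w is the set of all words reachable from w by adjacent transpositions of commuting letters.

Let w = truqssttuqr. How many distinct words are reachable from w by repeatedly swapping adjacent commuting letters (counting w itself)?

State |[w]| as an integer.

9

#0=t has no predecessor
#1=r depends on [0:t]
#2=u has no predecessor
#3=q depends on [1:r, 2:u]
#4=s depends on [3:q]
#5=s depends on [4:s]
#6=t depends on [5:s]
#7=t depends on [6:t]
#8=u depends on [5:s]
#9=q depends on [7:t, 8:u]
#10=r depends on [9:q]
sources: [0:t, 2:u]
N(rest) = Σ N(rest − s) over sources s of rest; N(one piece) = 1:
  size 1 → [10]=1
  size 2 → [9,10]=1
  size 3 → [7,9,10]=1  [8,9,10]=1
  size 4 → [6,7,9,10]=1  [7,8,9,10]=2
  size 5 → [6,7,8,9,10]=3
  size 6 → [5,6,7,8,9,10]=3
  size 7 → [4,5,6,7,8,9,10]=3
  size 8 → [3,4,5,6,7,8,9,10]=3
  size 9 → [1,3,4,5,6,7,8,9,10]=3  [2,3,4,5,6,7,8,9,10]=3
  first=0(t) contributes 6
  first=2(u) contributes 3
|[w]| = 9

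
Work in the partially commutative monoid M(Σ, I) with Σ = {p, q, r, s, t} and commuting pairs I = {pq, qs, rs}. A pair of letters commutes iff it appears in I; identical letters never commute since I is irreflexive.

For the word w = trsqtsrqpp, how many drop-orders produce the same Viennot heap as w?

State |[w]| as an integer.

piece 0:t — minimal
piece 1:r rests on {0:t}
piece 2:s rests on {0:t}
piece 3:q rests on {1:r}
piece 4:t rests on {2:s, 3:q}
piece 5:s rests on {4:t}
piece 6:r rests on {4:t}
piece 7:q rests on {6:r}
piece 8:p rests on {5:s, 6:r}
piece 9:p rests on {8:p}
minimal pieces: {0:t}
ways to finish when only these pieces remain (= sum over removing one remaining piece with nothing left below it):
  1 left: {7}→1  {9}→1
  2 left: {7,9}→2  {8,9}→1
  3 left: {5,8,9}→1  {7,8,9}→3
  4 left: {5,7,8,9}→4  {6,7,8,9}→3
  5 left: {5,6,7,8,9}→7
  6 left: {4,5,6,7,8,9}→7
  7 left: {2,4,5,6,7,8,9}→7  {3,4,5,6,7,8,9}→7
  8 left: {1,3,4,5,6,7,8,9}→7  {2,3,4,5,6,7,8,9}→14
  placing 0:t first → 21 extensions

21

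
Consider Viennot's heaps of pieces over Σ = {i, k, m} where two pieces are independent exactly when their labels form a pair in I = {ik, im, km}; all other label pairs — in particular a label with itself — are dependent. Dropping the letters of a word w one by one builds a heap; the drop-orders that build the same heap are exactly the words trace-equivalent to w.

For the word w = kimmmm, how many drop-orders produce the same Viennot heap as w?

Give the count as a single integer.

drop 0:k onto floor
drop 1:i onto floor
drop 2:m onto floor
drop 3:m onto {2:m}
drop 4:m onto {3:m}
drop 5:m onto {4:m}
ground layer = {0:k, 1:i, 2:m}
drop-orders for the pieces not yet dropped (sum over which currently-grounded one goes next):
  1 to go: {0} 1  {1} 1  {5} 1
  2 to go: {0,1} 2  {0,5} 2  {1,5} 2  {4,5} 1
  3 to go: {0,1,5} 6  {0,4,5} 3  {1,4,5} 3  {3,4,5} 1
  4 to go: {0,1,4,5} 12  {0,3,4,5} 4  {1,3,4,5} 4  {2,3,4,5} 1
  if 0:k drops first: 5 orders
  if 1:i drops first: 5 orders
  if 2:m drops first: 20 orders
heap linearizations: 30

30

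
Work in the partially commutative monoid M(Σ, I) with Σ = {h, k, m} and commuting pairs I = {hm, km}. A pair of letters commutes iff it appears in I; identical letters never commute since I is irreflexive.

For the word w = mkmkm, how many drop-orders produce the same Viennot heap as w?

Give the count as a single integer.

10

0(m) covers ∅
1(k) covers ∅
2(m) covers 0:m
3(k) covers 1:k
4(m) covers 2:m
floor of heap: 0:m, 1:k
completions by unplaced set U, small U first (add the entries for U minus each lowest piece of U):
  |U|=1: {3}:1  {4}:1
  |U|=2: {1,3}:1  {2,4}:1  {3,4}:2
  |U|=3: {0,2,4}:1  {1,3,4}:3  {2,3,4}:3
  start at 0(m): 6
  start at 1(k): 4
sum over floor = 10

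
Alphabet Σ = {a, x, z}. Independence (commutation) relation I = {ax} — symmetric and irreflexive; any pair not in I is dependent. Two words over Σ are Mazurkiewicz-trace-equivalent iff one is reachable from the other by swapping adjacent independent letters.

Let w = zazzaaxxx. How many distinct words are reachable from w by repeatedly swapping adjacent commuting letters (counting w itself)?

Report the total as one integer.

10

#0=z has no predecessor
#1=a depends on [0:z]
#2=z depends on [1:a]
#3=z depends on [2:z]
#4=a depends on [3:z]
#5=a depends on [4:a]
#6=x depends on [3:z]
#7=x depends on [6:x]
#8=x depends on [7:x]
sources: [0:z]
N(rest) = Σ N(rest − s) over sources s of rest; N(one piece) = 1:
  size 1 → [5]=1  [8]=1
  size 2 → [4,5]=1  [5,8]=2  [7,8]=1
  size 3 → [4,5,8]=3  [5,7,8]=3  [6,7,8]=1
  size 4 → [4,5,7,8]=6  [5,6,7,8]=4
  size 5 → [4,5,6,7,8]=10
  size 6 → [3,4,5,6,7,8]=10
  size 7 → [2,3,4,5,6,7,8]=10
  first=0(z) contributes 10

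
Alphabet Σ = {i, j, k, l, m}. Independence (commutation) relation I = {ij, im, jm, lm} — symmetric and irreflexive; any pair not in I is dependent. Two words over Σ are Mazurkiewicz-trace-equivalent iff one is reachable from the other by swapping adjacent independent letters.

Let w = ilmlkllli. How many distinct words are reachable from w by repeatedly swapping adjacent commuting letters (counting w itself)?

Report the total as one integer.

4

drop 0:i onto floor
drop 1:l onto {0:i}
drop 2:m onto floor
drop 3:l onto {1:l}
drop 4:k onto {2:m, 3:l}
drop 5:l onto {4:k}
drop 6:l onto {5:l}
drop 7:l onto {6:l}
drop 8:i onto {7:l}
ground layer = {0:i, 2:m}
drop-orders for the pieces not yet dropped (sum over which currently-grounded one goes next):
  1 to go: {8} 1
  2 to go: {7,8} 1
  3 to go: {6,7,8} 1
  4 to go: {5,6,7,8} 1
  5 to go: {4,5,6,7,8} 1
  6 to go: {2,4,5,6,7,8} 1  {3,4,5,6,7,8} 1
  7 to go: {1,3,4,5,6,7,8} 1  {2,3,4,5,6,7,8} 2
  if 0:i drops first: 3 orders
  if 2:m drops first: 1 orders
heap linearizations: 4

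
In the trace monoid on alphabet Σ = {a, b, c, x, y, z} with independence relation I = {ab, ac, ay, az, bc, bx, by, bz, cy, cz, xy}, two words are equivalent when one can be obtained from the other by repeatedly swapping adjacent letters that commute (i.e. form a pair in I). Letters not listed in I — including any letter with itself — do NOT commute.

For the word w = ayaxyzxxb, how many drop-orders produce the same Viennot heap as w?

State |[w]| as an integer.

90

0(a) covers ∅
1(y) covers ∅
2(a) covers 0:a
3(x) covers 2:a
4(y) covers 1:y
5(z) covers 3:x, 4:y
6(x) covers 5:z
7(x) covers 6:x
8(b) covers ∅
floor of heap: 0:a, 1:y, 8:b
completions by unplaced set U, small U first (add the entries for U minus each lowest piece of U):
  |U|=1: {7}:1  {8}:1
  |U|=2: {6,7}:1  {7,8}:2
  |U|=3: {5,6,7}:1  {6,7,8}:3
  |U|=4: {3,5,6,7}:1  {4,5,6,7}:1  {5,6,7,8}:4
  |U|=5: {1,4,5,6,7}:1  {2,3,5,6,7}:1  {3,4,5,6,7}:2  {3,5,6,7,8}:5  {4,5,6,7,8}:5
  |U|=6: {0,2,3,5,6,7}:1  {1,3,4,5,6,7}:3  {1,4,5,6,7,8}:6  {2,3,4,5,6,7}:3  {2,3,5,6,7,8}:6  {3,4,5,6,7,8}:12
  |U|=7: {0,2,3,4,5,6,7}:4  {0,2,3,5,6,7,8}:7  {1,2,3,4,5,6,7}:6  {1,3,4,5,6,7,8}:21  {2,3,4,5,6,7,8}:21
  start at 0(a): 48
  start at 1(y): 32
  start at 8(b): 10
sum over floor = 90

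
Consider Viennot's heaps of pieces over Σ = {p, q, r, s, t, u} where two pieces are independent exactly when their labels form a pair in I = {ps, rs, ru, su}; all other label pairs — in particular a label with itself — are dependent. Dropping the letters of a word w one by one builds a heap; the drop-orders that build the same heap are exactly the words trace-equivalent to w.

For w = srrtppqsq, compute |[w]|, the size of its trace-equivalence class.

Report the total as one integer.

#0=s has no predecessor
#1=r has no predecessor
#2=r depends on [1:r]
#3=t depends on [0:s, 2:r]
#4=p depends on [3:t]
#5=p depends on [4:p]
#6=q depends on [5:p]
#7=s depends on [6:q]
#8=q depends on [7:s]
sources: [0:s, 1:r]
N(rest) = Σ N(rest − s) over sources s of rest; N(one piece) = 1:
  size 1 → [8]=1
  size 2 → [7,8]=1
  size 3 → [6,7,8]=1
  size 4 → [5,6,7,8]=1
  size 5 → [4,5,6,7,8]=1
  size 6 → [3,4,5,6,7,8]=1
  size 7 → [0,3,4,5,6,7,8]=1  [2,3,4,5,6,7,8]=1
  first=0(s) contributes 1
  first=1(r) contributes 2
|[w]| = 3

3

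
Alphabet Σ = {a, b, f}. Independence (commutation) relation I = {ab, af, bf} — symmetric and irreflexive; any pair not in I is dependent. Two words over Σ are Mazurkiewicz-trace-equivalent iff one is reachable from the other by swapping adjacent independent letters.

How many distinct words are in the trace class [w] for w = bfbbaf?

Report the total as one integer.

60

piece 0:b — minimal
piece 1:f — minimal
piece 2:b rests on {0:b}
piece 3:b rests on {2:b}
piece 4:a — minimal
piece 5:f rests on {1:f}
minimal pieces: {0:b, 1:f, 4:a}
ways to finish when only these pieces remain (= sum over removing one remaining piece with nothing left below it):
  1 left: {3}→1  {4}→1  {5}→1
  2 left: {1,5}→1  {2,3}→1  {3,4}→2  {3,5}→2  {4,5}→2
  3 left: {0,2,3}→1  {1,3,5}→3  {1,4,5}→3  {2,3,4}→3  {2,3,5}→3  {3,4,5}→6
  4 left: {0,2,3,4}→4  {0,2,3,5}→4  {1,2,3,5}→6  {1,3,4,5}→12  {2,3,4,5}→12
  placing 0:b first → 30 extensions
  placing 1:f first → 20 extensions
  placing 4:a first → 10 extensions
total linear extensions = 60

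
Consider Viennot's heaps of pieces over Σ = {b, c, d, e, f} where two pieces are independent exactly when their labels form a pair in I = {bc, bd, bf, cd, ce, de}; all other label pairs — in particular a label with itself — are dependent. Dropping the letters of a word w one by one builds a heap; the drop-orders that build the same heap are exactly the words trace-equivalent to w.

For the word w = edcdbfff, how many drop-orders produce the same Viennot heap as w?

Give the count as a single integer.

66

piece 0:e — minimal
piece 1:d — minimal
piece 2:c — minimal
piece 3:d rests on {1:d}
piece 4:b rests on {0:e}
piece 5:f rests on {0:e, 2:c, 3:d}
piece 6:f rests on {5:f}
piece 7:f rests on {6:f}
minimal pieces: {0:e, 1:d, 2:c}
ways to finish when only these pieces remain (= sum over removing one remaining piece with nothing left below it):
  1 left: {4}→1  {7}→1
  2 left: {4,7}→2  {6,7}→1
  3 left: {4,6,7}→3  {5,6,7}→1
  4 left: {2,5,6,7}→1  {3,5,6,7}→1  {4,5,6,7}→4
  5 left: {0,4,5,6,7}→4  {1,3,5,6,7}→1  {2,3,5,6,7}→2  {2,4,5,6,7}→5  {3,4,5,6,7}→5
  6 left: {0,2,4,5,6,7}→9  {0,3,4,5,6,7}→9  {1,2,3,5,6,7}→3  {1,3,4,5,6,7}→6  {2,3,4,5,6,7}→12
  placing 0:e first → 21 extensions
  placing 1:d first → 30 extensions
  placing 2:c first → 15 extensions
total linear extensions = 66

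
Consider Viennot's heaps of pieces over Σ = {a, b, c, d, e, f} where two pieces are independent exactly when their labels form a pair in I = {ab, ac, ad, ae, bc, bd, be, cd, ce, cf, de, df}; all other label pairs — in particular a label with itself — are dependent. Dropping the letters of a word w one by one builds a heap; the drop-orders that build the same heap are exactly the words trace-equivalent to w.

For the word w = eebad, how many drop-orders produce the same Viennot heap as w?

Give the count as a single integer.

60

#0=e has no predecessor
#1=e depends on [0:e]
#2=b has no predecessor
#3=a has no predecessor
#4=d has no predecessor
sources: [0:e, 2:b, 3:a, 4:d]
N(rest) = Σ N(rest − s) over sources s of rest; N(one piece) = 1:
  size 1 → [1]=1  [2]=1  [3]=1  [4]=1
  size 2 → [0,1]=1  [1,2]=2  [1,3]=2  [1,4]=2  [2,3]=2  [2,4]=2  [3,4]=2
  size 3 → [0,1,2]=3  [0,1,3]=3  [0,1,4]=3  [1,2,3]=6  [1,2,4]=6  [1,3,4]=6  [2,3,4]=6
  first=0(e) contributes 24
  first=2(b) contributes 12
  first=3(a) contributes 12
  first=4(d) contributes 12
|[w]| = 60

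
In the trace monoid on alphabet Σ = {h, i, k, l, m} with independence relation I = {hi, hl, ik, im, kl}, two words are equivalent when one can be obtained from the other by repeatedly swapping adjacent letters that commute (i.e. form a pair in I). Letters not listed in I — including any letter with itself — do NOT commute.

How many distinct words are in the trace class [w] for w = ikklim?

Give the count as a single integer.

drop 0:i onto floor
drop 1:k onto floor
drop 2:k onto {1:k}
drop 3:l onto {0:i}
drop 4:i onto {3:l}
drop 5:m onto {2:k, 3:l}
ground layer = {0:i, 1:k}
drop-orders for the pieces not yet dropped (sum over which currently-grounded one goes next):
  1 to go: {4} 1  {5} 1
  2 to go: {2,5} 1  {4,5} 2
  3 to go: {1,2,5} 1  {2,4,5} 3  {3,4,5} 2
  4 to go: {0,3,4,5} 2  {1,2,4,5} 4  {2,3,4,5} 5
  if 0:i drops first: 9 orders
  if 1:k drops first: 7 orders
heap linearizations: 16

16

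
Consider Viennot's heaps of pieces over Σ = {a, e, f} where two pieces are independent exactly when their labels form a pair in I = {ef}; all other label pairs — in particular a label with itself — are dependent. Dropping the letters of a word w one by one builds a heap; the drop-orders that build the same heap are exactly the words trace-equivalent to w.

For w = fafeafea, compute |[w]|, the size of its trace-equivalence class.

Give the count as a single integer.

4

0(f) covers ∅
1(a) covers 0:f
2(f) covers 1:a
3(e) covers 1:a
4(a) covers 2:f, 3:e
5(f) covers 4:a
6(e) covers 4:a
7(a) covers 5:f, 6:e
floor of heap: 0:f
completions by unplaced set U, small U first (add the entries for U minus each lowest piece of U):
  |U|=1: {7}:1
  |U|=2: {5,7}:1  {6,7}:1
  |U|=3: {5,6,7}:2
  |U|=4: {4,5,6,7}:2
  |U|=5: {2,4,5,6,7}:2  {3,4,5,6,7}:2
  |U|=6: {2,3,4,5,6,7}:4
  start at 0(f): 4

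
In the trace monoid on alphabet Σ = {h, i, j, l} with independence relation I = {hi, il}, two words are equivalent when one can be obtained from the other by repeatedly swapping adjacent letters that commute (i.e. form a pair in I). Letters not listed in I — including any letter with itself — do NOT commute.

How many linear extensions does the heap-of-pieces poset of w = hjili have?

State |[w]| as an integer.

3

drop 0:h onto floor
drop 1:j onto {0:h}
drop 2:i onto {1:j}
drop 3:l onto {1:j}
drop 4:i onto {2:i}
ground layer = {0:h}
drop-orders for the pieces not yet dropped (sum over which currently-grounded one goes next):
  1 to go: {3} 1  {4} 1
  2 to go: {2,4} 1  {3,4} 2
  3 to go: {2,3,4} 3
  if 0:h drops first: 3 orders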